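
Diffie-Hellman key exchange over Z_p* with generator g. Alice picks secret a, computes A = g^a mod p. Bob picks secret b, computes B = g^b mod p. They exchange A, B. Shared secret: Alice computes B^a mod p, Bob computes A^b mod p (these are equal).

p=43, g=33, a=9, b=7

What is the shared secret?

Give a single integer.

A = 33^9 mod 43  (bits of 9 = 1001)
  bit 0 = 1: r = r^2 * 33 mod 43 = 1^2 * 33 = 1*33 = 33
  bit 1 = 0: r = r^2 mod 43 = 33^2 = 14
  bit 2 = 0: r = r^2 mod 43 = 14^2 = 24
  bit 3 = 1: r = r^2 * 33 mod 43 = 24^2 * 33 = 17*33 = 2
  -> A = 2
B = 33^7 mod 43  (bits of 7 = 111)
  bit 0 = 1: r = r^2 * 33 mod 43 = 1^2 * 33 = 1*33 = 33
  bit 1 = 1: r = r^2 * 33 mod 43 = 33^2 * 33 = 14*33 = 32
  bit 2 = 1: r = r^2 * 33 mod 43 = 32^2 * 33 = 35*33 = 37
  -> B = 37
s = B^a = 37^9 mod 43  (bits of 9 = 1001)
  bit 0 = 1: r = r^2 * 37 mod 43 = 1^2 * 37 = 1*37 = 37
  bit 1 = 0: r = r^2 mod 43 = 37^2 = 36
  bit 2 = 0: r = r^2 mod 43 = 36^2 = 6
  bit 3 = 1: r = r^2 * 37 mod 43 = 6^2 * 37 = 36*37 = 42
  -> s = B^a = 42

Answer: 42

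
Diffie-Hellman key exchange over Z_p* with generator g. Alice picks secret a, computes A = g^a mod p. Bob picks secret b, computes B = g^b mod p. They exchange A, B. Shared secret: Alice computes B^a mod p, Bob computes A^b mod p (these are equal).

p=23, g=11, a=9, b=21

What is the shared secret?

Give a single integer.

A = 11^9 mod 23  (bits of 9 = 1001)
  bit 0 = 1: r = r^2 * 11 mod 23 = 1^2 * 11 = 1*11 = 11
  bit 1 = 0: r = r^2 mod 23 = 11^2 = 6
  bit 2 = 0: r = r^2 mod 23 = 6^2 = 13
  bit 3 = 1: r = r^2 * 11 mod 23 = 13^2 * 11 = 8*11 = 19
  -> A = 19
B = 11^21 mod 23  (bits of 21 = 10101)
  bit 0 = 1: r = r^2 * 11 mod 23 = 1^2 * 11 = 1*11 = 11
  bit 1 = 0: r = r^2 mod 23 = 11^2 = 6
  bit 2 = 1: r = r^2 * 11 mod 23 = 6^2 * 11 = 13*11 = 5
  bit 3 = 0: r = r^2 mod 23 = 5^2 = 2
  bit 4 = 1: r = r^2 * 11 mod 23 = 2^2 * 11 = 4*11 = 21
  -> B = 21
s = B^a = 21^9 mod 23  (bits of 9 = 1001)
  bit 0 = 1: r = r^2 * 21 mod 23 = 1^2 * 21 = 1*21 = 21
  bit 1 = 0: r = r^2 mod 23 = 21^2 = 4
  bit 2 = 0: r = r^2 mod 23 = 4^2 = 16
  bit 3 = 1: r = r^2 * 21 mod 23 = 16^2 * 21 = 3*21 = 17
  -> s = B^a = 17

Answer: 17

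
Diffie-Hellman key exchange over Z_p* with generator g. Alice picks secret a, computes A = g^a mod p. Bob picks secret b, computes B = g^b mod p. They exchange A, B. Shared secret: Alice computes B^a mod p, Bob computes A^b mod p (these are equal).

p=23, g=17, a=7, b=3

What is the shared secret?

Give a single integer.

A = 17^7 mod 23  (bits of 7 = 111)
  bit 0 = 1: r = r^2 * 17 mod 23 = 1^2 * 17 = 1*17 = 17
  bit 1 = 1: r = r^2 * 17 mod 23 = 17^2 * 17 = 13*17 = 14
  bit 2 = 1: r = r^2 * 17 mod 23 = 14^2 * 17 = 12*17 = 20
  -> A = 20
B = 17^3 mod 23  (bits of 3 = 11)
  bit 0 = 1: r = r^2 * 17 mod 23 = 1^2 * 17 = 1*17 = 17
  bit 1 = 1: r = r^2 * 17 mod 23 = 17^2 * 17 = 13*17 = 14
  -> B = 14
s = B^a = 14^7 mod 23  (bits of 7 = 111)
  bit 0 = 1: r = r^2 * 14 mod 23 = 1^2 * 14 = 1*14 = 14
  bit 1 = 1: r = r^2 * 14 mod 23 = 14^2 * 14 = 12*14 = 7
  bit 2 = 1: r = r^2 * 14 mod 23 = 7^2 * 14 = 3*14 = 19
  -> s = B^a = 19

Answer: 19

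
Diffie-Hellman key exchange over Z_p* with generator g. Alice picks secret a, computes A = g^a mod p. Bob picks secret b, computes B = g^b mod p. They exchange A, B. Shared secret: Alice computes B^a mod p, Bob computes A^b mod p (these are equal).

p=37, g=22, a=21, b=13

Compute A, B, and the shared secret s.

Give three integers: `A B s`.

Answer: 8 17 8

Derivation:
A = 22^21 mod 37  (bits of 21 = 10101)
  bit 0 = 1: r = r^2 * 22 mod 37 = 1^2 * 22 = 1*22 = 22
  bit 1 = 0: r = r^2 mod 37 = 22^2 = 3
  bit 2 = 1: r = r^2 * 22 mod 37 = 3^2 * 22 = 9*22 = 13
  bit 3 = 0: r = r^2 mod 37 = 13^2 = 21
  bit 4 = 1: r = r^2 * 22 mod 37 = 21^2 * 22 = 34*22 = 8
  -> A = 8
B = 22^13 mod 37  (bits of 13 = 1101)
  bit 0 = 1: r = r^2 * 22 mod 37 = 1^2 * 22 = 1*22 = 22
  bit 1 = 1: r = r^2 * 22 mod 37 = 22^2 * 22 = 3*22 = 29
  bit 2 = 0: r = r^2 mod 37 = 29^2 = 27
  bit 3 = 1: r = r^2 * 22 mod 37 = 27^2 * 22 = 26*22 = 17
  -> B = 17
s = B^a = 17^21 mod 37  (bits of 21 = 10101)
  bit 0 = 1: r = r^2 * 17 mod 37 = 1^2 * 17 = 1*17 = 17
  bit 1 = 0: r = r^2 mod 37 = 17^2 = 30
  bit 2 = 1: r = r^2 * 17 mod 37 = 30^2 * 17 = 12*17 = 19
  bit 3 = 0: r = r^2 mod 37 = 19^2 = 28
  bit 4 = 1: r = r^2 * 17 mod 37 = 28^2 * 17 = 7*17 = 8
  -> s = B^a = 8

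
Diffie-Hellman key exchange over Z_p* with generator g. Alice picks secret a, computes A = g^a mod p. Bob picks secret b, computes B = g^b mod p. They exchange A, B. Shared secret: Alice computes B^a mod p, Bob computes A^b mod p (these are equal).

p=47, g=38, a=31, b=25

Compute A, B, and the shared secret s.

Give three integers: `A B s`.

A = 38^31 mod 47  (bits of 31 = 11111)
  bit 0 = 1: r = r^2 * 38 mod 47 = 1^2 * 38 = 1*38 = 38
  bit 1 = 1: r = r^2 * 38 mod 47 = 38^2 * 38 = 34*38 = 23
  bit 2 = 1: r = r^2 * 38 mod 47 = 23^2 * 38 = 12*38 = 33
  bit 3 = 1: r = r^2 * 38 mod 47 = 33^2 * 38 = 8*38 = 22
  bit 4 = 1: r = r^2 * 38 mod 47 = 22^2 * 38 = 14*38 = 15
  -> A = 15
B = 38^25 mod 47  (bits of 25 = 11001)
  bit 0 = 1: r = r^2 * 38 mod 47 = 1^2 * 38 = 1*38 = 38
  bit 1 = 1: r = r^2 * 38 mod 47 = 38^2 * 38 = 34*38 = 23
  bit 2 = 0: r = r^2 mod 47 = 23^2 = 12
  bit 3 = 0: r = r^2 mod 47 = 12^2 = 3
  bit 4 = 1: r = r^2 * 38 mod 47 = 3^2 * 38 = 9*38 = 13
  -> B = 13
s = B^a = 13^31 mod 47  (bits of 31 = 11111)
  bit 0 = 1: r = r^2 * 13 mod 47 = 1^2 * 13 = 1*13 = 13
  bit 1 = 1: r = r^2 * 13 mod 47 = 13^2 * 13 = 28*13 = 35
  bit 2 = 1: r = r^2 * 13 mod 47 = 35^2 * 13 = 3*13 = 39
  bit 3 = 1: r = r^2 * 13 mod 47 = 39^2 * 13 = 17*13 = 33
  bit 4 = 1: r = r^2 * 13 mod 47 = 33^2 * 13 = 8*13 = 10
  -> s = B^a = 10

Answer: 15 13 10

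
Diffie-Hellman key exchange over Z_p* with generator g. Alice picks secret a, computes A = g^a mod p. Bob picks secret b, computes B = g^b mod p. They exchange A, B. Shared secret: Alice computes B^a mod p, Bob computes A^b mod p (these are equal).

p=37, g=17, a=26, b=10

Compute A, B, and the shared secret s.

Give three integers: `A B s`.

Answer: 4 28 33

Derivation:
A = 17^26 mod 37  (bits of 26 = 11010)
  bit 0 = 1: r = r^2 * 17 mod 37 = 1^2 * 17 = 1*17 = 17
  bit 1 = 1: r = r^2 * 17 mod 37 = 17^2 * 17 = 30*17 = 29
  bit 2 = 0: r = r^2 mod 37 = 29^2 = 27
  bit 3 = 1: r = r^2 * 17 mod 37 = 27^2 * 17 = 26*17 = 35
  bit 4 = 0: r = r^2 mod 37 = 35^2 = 4
  -> A = 4
B = 17^10 mod 37  (bits of 10 = 1010)
  bit 0 = 1: r = r^2 * 17 mod 37 = 1^2 * 17 = 1*17 = 17
  bit 1 = 0: r = r^2 mod 37 = 17^2 = 30
  bit 2 = 1: r = r^2 * 17 mod 37 = 30^2 * 17 = 12*17 = 19
  bit 3 = 0: r = r^2 mod 37 = 19^2 = 28
  -> B = 28
s = B^a = 28^26 mod 37  (bits of 26 = 11010)
  bit 0 = 1: r = r^2 * 28 mod 37 = 1^2 * 28 = 1*28 = 28
  bit 1 = 1: r = r^2 * 28 mod 37 = 28^2 * 28 = 7*28 = 11
  bit 2 = 0: r = r^2 mod 37 = 11^2 = 10
  bit 3 = 1: r = r^2 * 28 mod 37 = 10^2 * 28 = 26*28 = 25
  bit 4 = 0: r = r^2 mod 37 = 25^2 = 33
  -> s = B^a = 33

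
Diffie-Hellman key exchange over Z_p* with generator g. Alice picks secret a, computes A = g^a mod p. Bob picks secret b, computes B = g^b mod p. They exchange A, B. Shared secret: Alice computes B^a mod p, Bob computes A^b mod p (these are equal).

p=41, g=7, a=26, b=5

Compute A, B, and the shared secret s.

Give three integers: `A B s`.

A = 7^26 mod 41  (bits of 26 = 11010)
  bit 0 = 1: r = r^2 * 7 mod 41 = 1^2 * 7 = 1*7 = 7
  bit 1 = 1: r = r^2 * 7 mod 41 = 7^2 * 7 = 8*7 = 15
  bit 2 = 0: r = r^2 mod 41 = 15^2 = 20
  bit 3 = 1: r = r^2 * 7 mod 41 = 20^2 * 7 = 31*7 = 12
  bit 4 = 0: r = r^2 mod 41 = 12^2 = 21
  -> A = 21
B = 7^5 mod 41  (bits of 5 = 101)
  bit 0 = 1: r = r^2 * 7 mod 41 = 1^2 * 7 = 1*7 = 7
  bit 1 = 0: r = r^2 mod 41 = 7^2 = 8
  bit 2 = 1: r = r^2 * 7 mod 41 = 8^2 * 7 = 23*7 = 38
  -> B = 38
s = B^a = 38^26 mod 41  (bits of 26 = 11010)
  bit 0 = 1: r = r^2 * 38 mod 41 = 1^2 * 38 = 1*38 = 38
  bit 1 = 1: r = r^2 * 38 mod 41 = 38^2 * 38 = 9*38 = 14
  bit 2 = 0: r = r^2 mod 41 = 14^2 = 32
  bit 3 = 1: r = r^2 * 38 mod 41 = 32^2 * 38 = 40*38 = 3
  bit 4 = 0: r = r^2 mod 41 = 3^2 = 9
  -> s = B^a = 9

Answer: 21 38 9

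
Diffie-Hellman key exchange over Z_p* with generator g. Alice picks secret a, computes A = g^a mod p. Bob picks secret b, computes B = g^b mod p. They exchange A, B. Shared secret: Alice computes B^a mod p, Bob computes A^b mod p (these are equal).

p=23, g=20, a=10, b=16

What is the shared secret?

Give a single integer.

A = 20^10 mod 23  (bits of 10 = 1010)
  bit 0 = 1: r = r^2 * 20 mod 23 = 1^2 * 20 = 1*20 = 20
  bit 1 = 0: r = r^2 mod 23 = 20^2 = 9
  bit 2 = 1: r = r^2 * 20 mod 23 = 9^2 * 20 = 12*20 = 10
  bit 3 = 0: r = r^2 mod 23 = 10^2 = 8
  -> A = 8
B = 20^16 mod 23  (bits of 16 = 10000)
  bit 0 = 1: r = r^2 * 20 mod 23 = 1^2 * 20 = 1*20 = 20
  bit 1 = 0: r = r^2 mod 23 = 20^2 = 9
  bit 2 = 0: r = r^2 mod 23 = 9^2 = 12
  bit 3 = 0: r = r^2 mod 23 = 12^2 = 6
  bit 4 = 0: r = r^2 mod 23 = 6^2 = 13
  -> B = 13
s = B^a = 13^10 mod 23  (bits of 10 = 1010)
  bit 0 = 1: r = r^2 * 13 mod 23 = 1^2 * 13 = 1*13 = 13
  bit 1 = 0: r = r^2 mod 23 = 13^2 = 8
  bit 2 = 1: r = r^2 * 13 mod 23 = 8^2 * 13 = 18*13 = 4
  bit 3 = 0: r = r^2 mod 23 = 4^2 = 16
  -> s = B^a = 16

Answer: 16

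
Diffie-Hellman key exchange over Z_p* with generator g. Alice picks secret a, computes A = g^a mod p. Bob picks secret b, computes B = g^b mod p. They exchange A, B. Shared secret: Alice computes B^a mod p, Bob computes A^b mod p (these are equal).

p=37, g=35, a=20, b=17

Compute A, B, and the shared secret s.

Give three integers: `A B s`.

Answer: 33 19 9

Derivation:
A = 35^20 mod 37  (bits of 20 = 10100)
  bit 0 = 1: r = r^2 * 35 mod 37 = 1^2 * 35 = 1*35 = 35
  bit 1 = 0: r = r^2 mod 37 = 35^2 = 4
  bit 2 = 1: r = r^2 * 35 mod 37 = 4^2 * 35 = 16*35 = 5
  bit 3 = 0: r = r^2 mod 37 = 5^2 = 25
  bit 4 = 0: r = r^2 mod 37 = 25^2 = 33
  -> A = 33
B = 35^17 mod 37  (bits of 17 = 10001)
  bit 0 = 1: r = r^2 * 35 mod 37 = 1^2 * 35 = 1*35 = 35
  bit 1 = 0: r = r^2 mod 37 = 35^2 = 4
  bit 2 = 0: r = r^2 mod 37 = 4^2 = 16
  bit 3 = 0: r = r^2 mod 37 = 16^2 = 34
  bit 4 = 1: r = r^2 * 35 mod 37 = 34^2 * 35 = 9*35 = 19
  -> B = 19
s = B^a = 19^20 mod 37  (bits of 20 = 10100)
  bit 0 = 1: r = r^2 * 19 mod 37 = 1^2 * 19 = 1*19 = 19
  bit 1 = 0: r = r^2 mod 37 = 19^2 = 28
  bit 2 = 1: r = r^2 * 19 mod 37 = 28^2 * 19 = 7*19 = 22
  bit 3 = 0: r = r^2 mod 37 = 22^2 = 3
  bit 4 = 0: r = r^2 mod 37 = 3^2 = 9
  -> s = B^a = 9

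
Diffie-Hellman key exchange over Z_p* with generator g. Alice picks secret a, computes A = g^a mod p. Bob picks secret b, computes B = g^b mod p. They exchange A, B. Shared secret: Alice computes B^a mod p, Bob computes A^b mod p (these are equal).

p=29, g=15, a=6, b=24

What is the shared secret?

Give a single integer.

Answer: 20

Derivation:
A = 15^6 mod 29  (bits of 6 = 110)
  bit 0 = 1: r = r^2 * 15 mod 29 = 1^2 * 15 = 1*15 = 15
  bit 1 = 1: r = r^2 * 15 mod 29 = 15^2 * 15 = 22*15 = 11
  bit 2 = 0: r = r^2 mod 29 = 11^2 = 5
  -> A = 5
B = 15^24 mod 29  (bits of 24 = 11000)
  bit 0 = 1: r = r^2 * 15 mod 29 = 1^2 * 15 = 1*15 = 15
  bit 1 = 1: r = r^2 * 15 mod 29 = 15^2 * 15 = 22*15 = 11
  bit 2 = 0: r = r^2 mod 29 = 11^2 = 5
  bit 3 = 0: r = r^2 mod 29 = 5^2 = 25
  bit 4 = 0: r = r^2 mod 29 = 25^2 = 16
  -> B = 16
s = B^a = 16^6 mod 29  (bits of 6 = 110)
  bit 0 = 1: r = r^2 * 16 mod 29 = 1^2 * 16 = 1*16 = 16
  bit 1 = 1: r = r^2 * 16 mod 29 = 16^2 * 16 = 24*16 = 7
  bit 2 = 0: r = r^2 mod 29 = 7^2 = 20
  -> s = B^a = 20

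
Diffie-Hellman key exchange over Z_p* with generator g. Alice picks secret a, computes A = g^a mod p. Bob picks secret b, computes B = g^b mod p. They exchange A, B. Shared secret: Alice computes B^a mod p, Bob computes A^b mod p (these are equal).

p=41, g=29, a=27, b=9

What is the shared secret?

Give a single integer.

Answer: 35

Derivation:
A = 29^27 mod 41  (bits of 27 = 11011)
  bit 0 = 1: r = r^2 * 29 mod 41 = 1^2 * 29 = 1*29 = 29
  bit 1 = 1: r = r^2 * 29 mod 41 = 29^2 * 29 = 21*29 = 35
  bit 2 = 0: r = r^2 mod 41 = 35^2 = 36
  bit 3 = 1: r = r^2 * 29 mod 41 = 36^2 * 29 = 25*29 = 28
  bit 4 = 1: r = r^2 * 29 mod 41 = 28^2 * 29 = 5*29 = 22
  -> A = 22
B = 29^9 mod 41  (bits of 9 = 1001)
  bit 0 = 1: r = r^2 * 29 mod 41 = 1^2 * 29 = 1*29 = 29
  bit 1 = 0: r = r^2 mod 41 = 29^2 = 21
  bit 2 = 0: r = r^2 mod 41 = 21^2 = 31
  bit 3 = 1: r = r^2 * 29 mod 41 = 31^2 * 29 = 18*29 = 30
  -> B = 30
s = B^a = 30^27 mod 41  (bits of 27 = 11011)
  bit 0 = 1: r = r^2 * 30 mod 41 = 1^2 * 30 = 1*30 = 30
  bit 1 = 1: r = r^2 * 30 mod 41 = 30^2 * 30 = 39*30 = 22
  bit 2 = 0: r = r^2 mod 41 = 22^2 = 33
  bit 3 = 1: r = r^2 * 30 mod 41 = 33^2 * 30 = 23*30 = 34
  bit 4 = 1: r = r^2 * 30 mod 41 = 34^2 * 30 = 8*30 = 35
  -> s = B^a = 35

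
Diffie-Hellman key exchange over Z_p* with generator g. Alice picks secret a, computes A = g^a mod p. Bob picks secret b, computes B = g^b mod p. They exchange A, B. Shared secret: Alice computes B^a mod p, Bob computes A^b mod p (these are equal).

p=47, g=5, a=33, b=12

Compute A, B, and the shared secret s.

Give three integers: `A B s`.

Answer: 35 18 24

Derivation:
A = 5^33 mod 47  (bits of 33 = 100001)
  bit 0 = 1: r = r^2 * 5 mod 47 = 1^2 * 5 = 1*5 = 5
  bit 1 = 0: r = r^2 mod 47 = 5^2 = 25
  bit 2 = 0: r = r^2 mod 47 = 25^2 = 14
  bit 3 = 0: r = r^2 mod 47 = 14^2 = 8
  bit 4 = 0: r = r^2 mod 47 = 8^2 = 17
  bit 5 = 1: r = r^2 * 5 mod 47 = 17^2 * 5 = 7*5 = 35
  -> A = 35
B = 5^12 mod 47  (bits of 12 = 1100)
  bit 0 = 1: r = r^2 * 5 mod 47 = 1^2 * 5 = 1*5 = 5
  bit 1 = 1: r = r^2 * 5 mod 47 = 5^2 * 5 = 25*5 = 31
  bit 2 = 0: r = r^2 mod 47 = 31^2 = 21
  bit 3 = 0: r = r^2 mod 47 = 21^2 = 18
  -> B = 18
s = B^a = 18^33 mod 47  (bits of 33 = 100001)
  bit 0 = 1: r = r^2 * 18 mod 47 = 1^2 * 18 = 1*18 = 18
  bit 1 = 0: r = r^2 mod 47 = 18^2 = 42
  bit 2 = 0: r = r^2 mod 47 = 42^2 = 25
  bit 3 = 0: r = r^2 mod 47 = 25^2 = 14
  bit 4 = 0: r = r^2 mod 47 = 14^2 = 8
  bit 5 = 1: r = r^2 * 18 mod 47 = 8^2 * 18 = 17*18 = 24
  -> s = B^a = 24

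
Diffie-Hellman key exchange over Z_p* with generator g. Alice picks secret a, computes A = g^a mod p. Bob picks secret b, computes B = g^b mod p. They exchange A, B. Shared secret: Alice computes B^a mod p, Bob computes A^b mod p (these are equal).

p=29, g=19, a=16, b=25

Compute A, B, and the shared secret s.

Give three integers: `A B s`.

A = 19^16 mod 29  (bits of 16 = 10000)
  bit 0 = 1: r = r^2 * 19 mod 29 = 1^2 * 19 = 1*19 = 19
  bit 1 = 0: r = r^2 mod 29 = 19^2 = 13
  bit 2 = 0: r = r^2 mod 29 = 13^2 = 24
  bit 3 = 0: r = r^2 mod 29 = 24^2 = 25
  bit 4 = 0: r = r^2 mod 29 = 25^2 = 16
  -> A = 16
B = 19^25 mod 29  (bits of 25 = 11001)
  bit 0 = 1: r = r^2 * 19 mod 29 = 1^2 * 19 = 1*19 = 19
  bit 1 = 1: r = r^2 * 19 mod 29 = 19^2 * 19 = 13*19 = 15
  bit 2 = 0: r = r^2 mod 29 = 15^2 = 22
  bit 3 = 0: r = r^2 mod 29 = 22^2 = 20
  bit 4 = 1: r = r^2 * 19 mod 29 = 20^2 * 19 = 23*19 = 2
  -> B = 2
s = B^a = 2^16 mod 29  (bits of 16 = 10000)
  bit 0 = 1: r = r^2 * 2 mod 29 = 1^2 * 2 = 1*2 = 2
  bit 1 = 0: r = r^2 mod 29 = 2^2 = 4
  bit 2 = 0: r = r^2 mod 29 = 4^2 = 16
  bit 3 = 0: r = r^2 mod 29 = 16^2 = 24
  bit 4 = 0: r = r^2 mod 29 = 24^2 = 25
  -> s = B^a = 25

Answer: 16 2 25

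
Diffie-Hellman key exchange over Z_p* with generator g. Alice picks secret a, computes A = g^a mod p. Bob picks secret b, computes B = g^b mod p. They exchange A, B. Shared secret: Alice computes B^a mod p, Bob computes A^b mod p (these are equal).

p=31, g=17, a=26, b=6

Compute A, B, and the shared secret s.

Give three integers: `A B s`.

A = 17^26 mod 31  (bits of 26 = 11010)
  bit 0 = 1: r = r^2 * 17 mod 31 = 1^2 * 17 = 1*17 = 17
  bit 1 = 1: r = r^2 * 17 mod 31 = 17^2 * 17 = 10*17 = 15
  bit 2 = 0: r = r^2 mod 31 = 15^2 = 8
  bit 3 = 1: r = r^2 * 17 mod 31 = 8^2 * 17 = 2*17 = 3
  bit 4 = 0: r = r^2 mod 31 = 3^2 = 9
  -> A = 9
B = 17^6 mod 31  (bits of 6 = 110)
  bit 0 = 1: r = r^2 * 17 mod 31 = 1^2 * 17 = 1*17 = 17
  bit 1 = 1: r = r^2 * 17 mod 31 = 17^2 * 17 = 10*17 = 15
  bit 2 = 0: r = r^2 mod 31 = 15^2 = 8
  -> B = 8
s = B^a = 8^26 mod 31  (bits of 26 = 11010)
  bit 0 = 1: r = r^2 * 8 mod 31 = 1^2 * 8 = 1*8 = 8
  bit 1 = 1: r = r^2 * 8 mod 31 = 8^2 * 8 = 2*8 = 16
  bit 2 = 0: r = r^2 mod 31 = 16^2 = 8
  bit 3 = 1: r = r^2 * 8 mod 31 = 8^2 * 8 = 2*8 = 16
  bit 4 = 0: r = r^2 mod 31 = 16^2 = 8
  -> s = B^a = 8

Answer: 9 8 8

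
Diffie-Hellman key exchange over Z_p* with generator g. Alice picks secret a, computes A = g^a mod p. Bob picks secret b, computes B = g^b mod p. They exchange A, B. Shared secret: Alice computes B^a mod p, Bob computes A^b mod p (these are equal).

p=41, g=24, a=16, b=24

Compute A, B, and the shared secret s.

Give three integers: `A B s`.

A = 24^16 mod 41  (bits of 16 = 10000)
  bit 0 = 1: r = r^2 * 24 mod 41 = 1^2 * 24 = 1*24 = 24
  bit 1 = 0: r = r^2 mod 41 = 24^2 = 2
  bit 2 = 0: r = r^2 mod 41 = 2^2 = 4
  bit 3 = 0: r = r^2 mod 41 = 4^2 = 16
  bit 4 = 0: r = r^2 mod 41 = 16^2 = 10
  -> A = 10
B = 24^24 mod 41  (bits of 24 = 11000)
  bit 0 = 1: r = r^2 * 24 mod 41 = 1^2 * 24 = 1*24 = 24
  bit 1 = 1: r = r^2 * 24 mod 41 = 24^2 * 24 = 2*24 = 7
  bit 2 = 0: r = r^2 mod 41 = 7^2 = 8
  bit 3 = 0: r = r^2 mod 41 = 8^2 = 23
  bit 4 = 0: r = r^2 mod 41 = 23^2 = 37
  -> B = 37
s = B^a = 37^16 mod 41  (bits of 16 = 10000)
  bit 0 = 1: r = r^2 * 37 mod 41 = 1^2 * 37 = 1*37 = 37
  bit 1 = 0: r = r^2 mod 41 = 37^2 = 16
  bit 2 = 0: r = r^2 mod 41 = 16^2 = 10
  bit 3 = 0: r = r^2 mod 41 = 10^2 = 18
  bit 4 = 0: r = r^2 mod 41 = 18^2 = 37
  -> s = B^a = 37

Answer: 10 37 37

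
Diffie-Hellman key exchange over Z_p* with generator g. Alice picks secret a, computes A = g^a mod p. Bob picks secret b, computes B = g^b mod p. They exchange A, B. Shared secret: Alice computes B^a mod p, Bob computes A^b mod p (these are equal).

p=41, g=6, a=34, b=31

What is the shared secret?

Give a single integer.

A = 6^34 mod 41  (bits of 34 = 100010)
  bit 0 = 1: r = r^2 * 6 mod 41 = 1^2 * 6 = 1*6 = 6
  bit 1 = 0: r = r^2 mod 41 = 6^2 = 36
  bit 2 = 0: r = r^2 mod 41 = 36^2 = 25
  bit 3 = 0: r = r^2 mod 41 = 25^2 = 10
  bit 4 = 1: r = r^2 * 6 mod 41 = 10^2 * 6 = 18*6 = 26
  bit 5 = 0: r = r^2 mod 41 = 26^2 = 20
  -> A = 20
B = 6^31 mod 41  (bits of 31 = 11111)
  bit 0 = 1: r = r^2 * 6 mod 41 = 1^2 * 6 = 1*6 = 6
  bit 1 = 1: r = r^2 * 6 mod 41 = 6^2 * 6 = 36*6 = 11
  bit 2 = 1: r = r^2 * 6 mod 41 = 11^2 * 6 = 39*6 = 29
  bit 3 = 1: r = r^2 * 6 mod 41 = 29^2 * 6 = 21*6 = 3
  bit 4 = 1: r = r^2 * 6 mod 41 = 3^2 * 6 = 9*6 = 13
  -> B = 13
s = B^a = 13^34 mod 41  (bits of 34 = 100010)
  bit 0 = 1: r = r^2 * 13 mod 41 = 1^2 * 13 = 1*13 = 13
  bit 1 = 0: r = r^2 mod 41 = 13^2 = 5
  bit 2 = 0: r = r^2 mod 41 = 5^2 = 25
  bit 3 = 0: r = r^2 mod 41 = 25^2 = 10
  bit 4 = 1: r = r^2 * 13 mod 41 = 10^2 * 13 = 18*13 = 29
  bit 5 = 0: r = r^2 mod 41 = 29^2 = 21
  -> s = B^a = 21

Answer: 21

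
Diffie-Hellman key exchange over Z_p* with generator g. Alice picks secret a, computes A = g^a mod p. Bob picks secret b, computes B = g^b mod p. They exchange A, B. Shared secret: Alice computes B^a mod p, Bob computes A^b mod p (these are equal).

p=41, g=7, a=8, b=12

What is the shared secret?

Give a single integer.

A = 7^8 mod 41  (bits of 8 = 1000)
  bit 0 = 1: r = r^2 * 7 mod 41 = 1^2 * 7 = 1*7 = 7
  bit 1 = 0: r = r^2 mod 41 = 7^2 = 8
  bit 2 = 0: r = r^2 mod 41 = 8^2 = 23
  bit 3 = 0: r = r^2 mod 41 = 23^2 = 37
  -> A = 37
B = 7^12 mod 41  (bits of 12 = 1100)
  bit 0 = 1: r = r^2 * 7 mod 41 = 1^2 * 7 = 1*7 = 7
  bit 1 = 1: r = r^2 * 7 mod 41 = 7^2 * 7 = 8*7 = 15
  bit 2 = 0: r = r^2 mod 41 = 15^2 = 20
  bit 3 = 0: r = r^2 mod 41 = 20^2 = 31
  -> B = 31
s = B^a = 31^8 mod 41  (bits of 8 = 1000)
  bit 0 = 1: r = r^2 * 31 mod 41 = 1^2 * 31 = 1*31 = 31
  bit 1 = 0: r = r^2 mod 41 = 31^2 = 18
  bit 2 = 0: r = r^2 mod 41 = 18^2 = 37
  bit 3 = 0: r = r^2 mod 41 = 37^2 = 16
  -> s = B^a = 16

Answer: 16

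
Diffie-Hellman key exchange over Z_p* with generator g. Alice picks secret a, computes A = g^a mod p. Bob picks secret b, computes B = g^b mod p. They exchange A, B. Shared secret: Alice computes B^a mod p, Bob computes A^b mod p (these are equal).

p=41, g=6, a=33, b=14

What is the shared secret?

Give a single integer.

Answer: 5

Derivation:
A = 6^33 mod 41  (bits of 33 = 100001)
  bit 0 = 1: r = r^2 * 6 mod 41 = 1^2 * 6 = 1*6 = 6
  bit 1 = 0: r = r^2 mod 41 = 6^2 = 36
  bit 2 = 0: r = r^2 mod 41 = 36^2 = 25
  bit 3 = 0: r = r^2 mod 41 = 25^2 = 10
  bit 4 = 0: r = r^2 mod 41 = 10^2 = 18
  bit 5 = 1: r = r^2 * 6 mod 41 = 18^2 * 6 = 37*6 = 17
  -> A = 17
B = 6^14 mod 41  (bits of 14 = 1110)
  bit 0 = 1: r = r^2 * 6 mod 41 = 1^2 * 6 = 1*6 = 6
  bit 1 = 1: r = r^2 * 6 mod 41 = 6^2 * 6 = 36*6 = 11
  bit 2 = 1: r = r^2 * 6 mod 41 = 11^2 * 6 = 39*6 = 29
  bit 3 = 0: r = r^2 mod 41 = 29^2 = 21
  -> B = 21
s = B^a = 21^33 mod 41  (bits of 33 = 100001)
  bit 0 = 1: r = r^2 * 21 mod 41 = 1^2 * 21 = 1*21 = 21
  bit 1 = 0: r = r^2 mod 41 = 21^2 = 31
  bit 2 = 0: r = r^2 mod 41 = 31^2 = 18
  bit 3 = 0: r = r^2 mod 41 = 18^2 = 37
  bit 4 = 0: r = r^2 mod 41 = 37^2 = 16
  bit 5 = 1: r = r^2 * 21 mod 41 = 16^2 * 21 = 10*21 = 5
  -> s = B^a = 5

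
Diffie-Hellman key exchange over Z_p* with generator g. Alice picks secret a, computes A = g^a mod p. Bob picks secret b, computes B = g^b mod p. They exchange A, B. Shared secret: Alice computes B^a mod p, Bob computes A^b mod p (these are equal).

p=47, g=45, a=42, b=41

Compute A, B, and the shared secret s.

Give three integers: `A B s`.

Answer: 3 22 6

Derivation:
A = 45^42 mod 47  (bits of 42 = 101010)
  bit 0 = 1: r = r^2 * 45 mod 47 = 1^2 * 45 = 1*45 = 45
  bit 1 = 0: r = r^2 mod 47 = 45^2 = 4
  bit 2 = 1: r = r^2 * 45 mod 47 = 4^2 * 45 = 16*45 = 15
  bit 3 = 0: r = r^2 mod 47 = 15^2 = 37
  bit 4 = 1: r = r^2 * 45 mod 47 = 37^2 * 45 = 6*45 = 35
  bit 5 = 0: r = r^2 mod 47 = 35^2 = 3
  -> A = 3
B = 45^41 mod 47  (bits of 41 = 101001)
  bit 0 = 1: r = r^2 * 45 mod 47 = 1^2 * 45 = 1*45 = 45
  bit 1 = 0: r = r^2 mod 47 = 45^2 = 4
  bit 2 = 1: r = r^2 * 45 mod 47 = 4^2 * 45 = 16*45 = 15
  bit 3 = 0: r = r^2 mod 47 = 15^2 = 37
  bit 4 = 0: r = r^2 mod 47 = 37^2 = 6
  bit 5 = 1: r = r^2 * 45 mod 47 = 6^2 * 45 = 36*45 = 22
  -> B = 22
s = B^a = 22^42 mod 47  (bits of 42 = 101010)
  bit 0 = 1: r = r^2 * 22 mod 47 = 1^2 * 22 = 1*22 = 22
  bit 1 = 0: r = r^2 mod 47 = 22^2 = 14
  bit 2 = 1: r = r^2 * 22 mod 47 = 14^2 * 22 = 8*22 = 35
  bit 3 = 0: r = r^2 mod 47 = 35^2 = 3
  bit 4 = 1: r = r^2 * 22 mod 47 = 3^2 * 22 = 9*22 = 10
  bit 5 = 0: r = r^2 mod 47 = 10^2 = 6
  -> s = B^a = 6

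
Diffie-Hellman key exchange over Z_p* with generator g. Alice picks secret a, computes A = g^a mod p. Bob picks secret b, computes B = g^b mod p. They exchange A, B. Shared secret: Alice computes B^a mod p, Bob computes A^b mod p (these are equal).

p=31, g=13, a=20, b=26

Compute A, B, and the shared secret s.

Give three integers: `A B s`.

A = 13^20 mod 31  (bits of 20 = 10100)
  bit 0 = 1: r = r^2 * 13 mod 31 = 1^2 * 13 = 1*13 = 13
  bit 1 = 0: r = r^2 mod 31 = 13^2 = 14
  bit 2 = 1: r = r^2 * 13 mod 31 = 14^2 * 13 = 10*13 = 6
  bit 3 = 0: r = r^2 mod 31 = 6^2 = 5
  bit 4 = 0: r = r^2 mod 31 = 5^2 = 25
  -> A = 25
B = 13^26 mod 31  (bits of 26 = 11010)
  bit 0 = 1: r = r^2 * 13 mod 31 = 1^2 * 13 = 1*13 = 13
  bit 1 = 1: r = r^2 * 13 mod 31 = 13^2 * 13 = 14*13 = 27
  bit 2 = 0: r = r^2 mod 31 = 27^2 = 16
  bit 3 = 1: r = r^2 * 13 mod 31 = 16^2 * 13 = 8*13 = 11
  bit 4 = 0: r = r^2 mod 31 = 11^2 = 28
  -> B = 28
s = B^a = 28^20 mod 31  (bits of 20 = 10100)
  bit 0 = 1: r = r^2 * 28 mod 31 = 1^2 * 28 = 1*28 = 28
  bit 1 = 0: r = r^2 mod 31 = 28^2 = 9
  bit 2 = 1: r = r^2 * 28 mod 31 = 9^2 * 28 = 19*28 = 5
  bit 3 = 0: r = r^2 mod 31 = 5^2 = 25
  bit 4 = 0: r = r^2 mod 31 = 25^2 = 5
  -> s = B^a = 5

Answer: 25 28 5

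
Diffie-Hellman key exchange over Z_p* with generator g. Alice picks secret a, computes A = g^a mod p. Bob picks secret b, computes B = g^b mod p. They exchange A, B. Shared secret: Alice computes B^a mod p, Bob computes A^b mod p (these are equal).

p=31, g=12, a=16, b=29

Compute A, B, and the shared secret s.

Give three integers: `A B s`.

A = 12^16 mod 31  (bits of 16 = 10000)
  bit 0 = 1: r = r^2 * 12 mod 31 = 1^2 * 12 = 1*12 = 12
  bit 1 = 0: r = r^2 mod 31 = 12^2 = 20
  bit 2 = 0: r = r^2 mod 31 = 20^2 = 28
  bit 3 = 0: r = r^2 mod 31 = 28^2 = 9
  bit 4 = 0: r = r^2 mod 31 = 9^2 = 19
  -> A = 19
B = 12^29 mod 31  (bits of 29 = 11101)
  bit 0 = 1: r = r^2 * 12 mod 31 = 1^2 * 12 = 1*12 = 12
  bit 1 = 1: r = r^2 * 12 mod 31 = 12^2 * 12 = 20*12 = 23
  bit 2 = 1: r = r^2 * 12 mod 31 = 23^2 * 12 = 2*12 = 24
  bit 3 = 0: r = r^2 mod 31 = 24^2 = 18
  bit 4 = 1: r = r^2 * 12 mod 31 = 18^2 * 12 = 14*12 = 13
  -> B = 13
s = B^a = 13^16 mod 31  (bits of 16 = 10000)
  bit 0 = 1: r = r^2 * 13 mod 31 = 1^2 * 13 = 1*13 = 13
  bit 1 = 0: r = r^2 mod 31 = 13^2 = 14
  bit 2 = 0: r = r^2 mod 31 = 14^2 = 10
  bit 3 = 0: r = r^2 mod 31 = 10^2 = 7
  bit 4 = 0: r = r^2 mod 31 = 7^2 = 18
  -> s = B^a = 18

Answer: 19 13 18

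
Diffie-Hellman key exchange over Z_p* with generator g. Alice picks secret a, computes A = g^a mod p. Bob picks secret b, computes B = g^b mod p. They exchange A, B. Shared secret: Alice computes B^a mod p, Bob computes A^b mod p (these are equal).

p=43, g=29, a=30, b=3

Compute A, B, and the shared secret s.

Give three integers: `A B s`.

Answer: 4 8 21

Derivation:
A = 29^30 mod 43  (bits of 30 = 11110)
  bit 0 = 1: r = r^2 * 29 mod 43 = 1^2 * 29 = 1*29 = 29
  bit 1 = 1: r = r^2 * 29 mod 43 = 29^2 * 29 = 24*29 = 8
  bit 2 = 1: r = r^2 * 29 mod 43 = 8^2 * 29 = 21*29 = 7
  bit 3 = 1: r = r^2 * 29 mod 43 = 7^2 * 29 = 6*29 = 2
  bit 4 = 0: r = r^2 mod 43 = 2^2 = 4
  -> A = 4
B = 29^3 mod 43  (bits of 3 = 11)
  bit 0 = 1: r = r^2 * 29 mod 43 = 1^2 * 29 = 1*29 = 29
  bit 1 = 1: r = r^2 * 29 mod 43 = 29^2 * 29 = 24*29 = 8
  -> B = 8
s = B^a = 8^30 mod 43  (bits of 30 = 11110)
  bit 0 = 1: r = r^2 * 8 mod 43 = 1^2 * 8 = 1*8 = 8
  bit 1 = 1: r = r^2 * 8 mod 43 = 8^2 * 8 = 21*8 = 39
  bit 2 = 1: r = r^2 * 8 mod 43 = 39^2 * 8 = 16*8 = 42
  bit 3 = 1: r = r^2 * 8 mod 43 = 42^2 * 8 = 1*8 = 8
  bit 4 = 0: r = r^2 mod 43 = 8^2 = 21
  -> s = B^a = 21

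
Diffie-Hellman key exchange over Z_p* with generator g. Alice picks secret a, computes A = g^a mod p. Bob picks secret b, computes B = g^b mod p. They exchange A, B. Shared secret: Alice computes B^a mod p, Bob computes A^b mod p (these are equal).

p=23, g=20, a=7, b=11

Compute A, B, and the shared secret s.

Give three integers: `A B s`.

A = 20^7 mod 23  (bits of 7 = 111)
  bit 0 = 1: r = r^2 * 20 mod 23 = 1^2 * 20 = 1*20 = 20
  bit 1 = 1: r = r^2 * 20 mod 23 = 20^2 * 20 = 9*20 = 19
  bit 2 = 1: r = r^2 * 20 mod 23 = 19^2 * 20 = 16*20 = 21
  -> A = 21
B = 20^11 mod 23  (bits of 11 = 1011)
  bit 0 = 1: r = r^2 * 20 mod 23 = 1^2 * 20 = 1*20 = 20
  bit 1 = 0: r = r^2 mod 23 = 20^2 = 9
  bit 2 = 1: r = r^2 * 20 mod 23 = 9^2 * 20 = 12*20 = 10
  bit 3 = 1: r = r^2 * 20 mod 23 = 10^2 * 20 = 8*20 = 22
  -> B = 22
s = B^a = 22^7 mod 23  (bits of 7 = 111)
  bit 0 = 1: r = r^2 * 22 mod 23 = 1^2 * 22 = 1*22 = 22
  bit 1 = 1: r = r^2 * 22 mod 23 = 22^2 * 22 = 1*22 = 22
  bit 2 = 1: r = r^2 * 22 mod 23 = 22^2 * 22 = 1*22 = 22
  -> s = B^a = 22

Answer: 21 22 22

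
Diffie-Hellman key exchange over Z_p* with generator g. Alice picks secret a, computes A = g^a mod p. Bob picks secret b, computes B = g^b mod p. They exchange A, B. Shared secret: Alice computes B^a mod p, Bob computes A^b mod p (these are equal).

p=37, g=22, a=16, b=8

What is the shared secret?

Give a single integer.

Answer: 34

Derivation:
A = 22^16 mod 37  (bits of 16 = 10000)
  bit 0 = 1: r = r^2 * 22 mod 37 = 1^2 * 22 = 1*22 = 22
  bit 1 = 0: r = r^2 mod 37 = 22^2 = 3
  bit 2 = 0: r = r^2 mod 37 = 3^2 = 9
  bit 3 = 0: r = r^2 mod 37 = 9^2 = 7
  bit 4 = 0: r = r^2 mod 37 = 7^2 = 12
  -> A = 12
B = 22^8 mod 37  (bits of 8 = 1000)
  bit 0 = 1: r = r^2 * 22 mod 37 = 1^2 * 22 = 1*22 = 22
  bit 1 = 0: r = r^2 mod 37 = 22^2 = 3
  bit 2 = 0: r = r^2 mod 37 = 3^2 = 9
  bit 3 = 0: r = r^2 mod 37 = 9^2 = 7
  -> B = 7
s = B^a = 7^16 mod 37  (bits of 16 = 10000)
  bit 0 = 1: r = r^2 * 7 mod 37 = 1^2 * 7 = 1*7 = 7
  bit 1 = 0: r = r^2 mod 37 = 7^2 = 12
  bit 2 = 0: r = r^2 mod 37 = 12^2 = 33
  bit 3 = 0: r = r^2 mod 37 = 33^2 = 16
  bit 4 = 0: r = r^2 mod 37 = 16^2 = 34
  -> s = B^a = 34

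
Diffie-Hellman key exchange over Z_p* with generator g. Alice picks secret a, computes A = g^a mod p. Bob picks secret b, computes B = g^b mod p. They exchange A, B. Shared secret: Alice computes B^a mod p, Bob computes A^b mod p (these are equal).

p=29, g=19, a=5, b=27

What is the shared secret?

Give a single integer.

Answer: 18

Derivation:
A = 19^5 mod 29  (bits of 5 = 101)
  bit 0 = 1: r = r^2 * 19 mod 29 = 1^2 * 19 = 1*19 = 19
  bit 1 = 0: r = r^2 mod 29 = 19^2 = 13
  bit 2 = 1: r = r^2 * 19 mod 29 = 13^2 * 19 = 24*19 = 21
  -> A = 21
B = 19^27 mod 29  (bits of 27 = 11011)
  bit 0 = 1: r = r^2 * 19 mod 29 = 1^2 * 19 = 1*19 = 19
  bit 1 = 1: r = r^2 * 19 mod 29 = 19^2 * 19 = 13*19 = 15
  bit 2 = 0: r = r^2 mod 29 = 15^2 = 22
  bit 3 = 1: r = r^2 * 19 mod 29 = 22^2 * 19 = 20*19 = 3
  bit 4 = 1: r = r^2 * 19 mod 29 = 3^2 * 19 = 9*19 = 26
  -> B = 26
s = B^a = 26^5 mod 29  (bits of 5 = 101)
  bit 0 = 1: r = r^2 * 26 mod 29 = 1^2 * 26 = 1*26 = 26
  bit 1 = 0: r = r^2 mod 29 = 26^2 = 9
  bit 2 = 1: r = r^2 * 26 mod 29 = 9^2 * 26 = 23*26 = 18
  -> s = B^a = 18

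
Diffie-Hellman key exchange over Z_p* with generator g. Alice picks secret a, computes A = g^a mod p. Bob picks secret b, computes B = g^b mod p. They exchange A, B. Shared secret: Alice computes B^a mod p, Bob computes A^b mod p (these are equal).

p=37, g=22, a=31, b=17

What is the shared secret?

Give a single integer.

Answer: 24

Derivation:
A = 22^31 mod 37  (bits of 31 = 11111)
  bit 0 = 1: r = r^2 * 22 mod 37 = 1^2 * 22 = 1*22 = 22
  bit 1 = 1: r = r^2 * 22 mod 37 = 22^2 * 22 = 3*22 = 29
  bit 2 = 1: r = r^2 * 22 mod 37 = 29^2 * 22 = 27*22 = 2
  bit 3 = 1: r = r^2 * 22 mod 37 = 2^2 * 22 = 4*22 = 14
  bit 4 = 1: r = r^2 * 22 mod 37 = 14^2 * 22 = 11*22 = 20
  -> A = 20
B = 22^17 mod 37  (bits of 17 = 10001)
  bit 0 = 1: r = r^2 * 22 mod 37 = 1^2 * 22 = 1*22 = 22
  bit 1 = 0: r = r^2 mod 37 = 22^2 = 3
  bit 2 = 0: r = r^2 mod 37 = 3^2 = 9
  bit 3 = 0: r = r^2 mod 37 = 9^2 = 7
  bit 4 = 1: r = r^2 * 22 mod 37 = 7^2 * 22 = 12*22 = 5
  -> B = 5
s = B^a = 5^31 mod 37  (bits of 31 = 11111)
  bit 0 = 1: r = r^2 * 5 mod 37 = 1^2 * 5 = 1*5 = 5
  bit 1 = 1: r = r^2 * 5 mod 37 = 5^2 * 5 = 25*5 = 14
  bit 2 = 1: r = r^2 * 5 mod 37 = 14^2 * 5 = 11*5 = 18
  bit 3 = 1: r = r^2 * 5 mod 37 = 18^2 * 5 = 28*5 = 29
  bit 4 = 1: r = r^2 * 5 mod 37 = 29^2 * 5 = 27*5 = 24
  -> s = B^a = 24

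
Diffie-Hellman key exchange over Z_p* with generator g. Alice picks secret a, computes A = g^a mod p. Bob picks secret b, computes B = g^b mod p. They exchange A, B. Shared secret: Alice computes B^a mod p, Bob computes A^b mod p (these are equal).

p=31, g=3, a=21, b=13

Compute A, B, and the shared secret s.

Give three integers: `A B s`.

A = 3^21 mod 31  (bits of 21 = 10101)
  bit 0 = 1: r = r^2 * 3 mod 31 = 1^2 * 3 = 1*3 = 3
  bit 1 = 0: r = r^2 mod 31 = 3^2 = 9
  bit 2 = 1: r = r^2 * 3 mod 31 = 9^2 * 3 = 19*3 = 26
  bit 3 = 0: r = r^2 mod 31 = 26^2 = 25
  bit 4 = 1: r = r^2 * 3 mod 31 = 25^2 * 3 = 5*3 = 15
  -> A = 15
B = 3^13 mod 31  (bits of 13 = 1101)
  bit 0 = 1: r = r^2 * 3 mod 31 = 1^2 * 3 = 1*3 = 3
  bit 1 = 1: r = r^2 * 3 mod 31 = 3^2 * 3 = 9*3 = 27
  bit 2 = 0: r = r^2 mod 31 = 27^2 = 16
  bit 3 = 1: r = r^2 * 3 mod 31 = 16^2 * 3 = 8*3 = 24
  -> B = 24
s = B^a = 24^21 mod 31  (bits of 21 = 10101)
  bit 0 = 1: r = r^2 * 24 mod 31 = 1^2 * 24 = 1*24 = 24
  bit 1 = 0: r = r^2 mod 31 = 24^2 = 18
  bit 2 = 1: r = r^2 * 24 mod 31 = 18^2 * 24 = 14*24 = 26
  bit 3 = 0: r = r^2 mod 31 = 26^2 = 25
  bit 4 = 1: r = r^2 * 24 mod 31 = 25^2 * 24 = 5*24 = 27
  -> s = B^a = 27

Answer: 15 24 27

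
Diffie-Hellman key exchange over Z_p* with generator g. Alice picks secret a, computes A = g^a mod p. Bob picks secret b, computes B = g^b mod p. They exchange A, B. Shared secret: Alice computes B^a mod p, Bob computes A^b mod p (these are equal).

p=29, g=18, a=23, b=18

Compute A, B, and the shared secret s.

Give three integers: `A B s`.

A = 18^23 mod 29  (bits of 23 = 10111)
  bit 0 = 1: r = r^2 * 18 mod 29 = 1^2 * 18 = 1*18 = 18
  bit 1 = 0: r = r^2 mod 29 = 18^2 = 5
  bit 2 = 1: r = r^2 * 18 mod 29 = 5^2 * 18 = 25*18 = 15
  bit 3 = 1: r = r^2 * 18 mod 29 = 15^2 * 18 = 22*18 = 19
  bit 4 = 1: r = r^2 * 18 mod 29 = 19^2 * 18 = 13*18 = 2
  -> A = 2
B = 18^18 mod 29  (bits of 18 = 10010)
  bit 0 = 1: r = r^2 * 18 mod 29 = 1^2 * 18 = 1*18 = 18
  bit 1 = 0: r = r^2 mod 29 = 18^2 = 5
  bit 2 = 0: r = r^2 mod 29 = 5^2 = 25
  bit 3 = 1: r = r^2 * 18 mod 29 = 25^2 * 18 = 16*18 = 27
  bit 4 = 0: r = r^2 mod 29 = 27^2 = 4
  -> B = 4
s = B^a = 4^23 mod 29  (bits of 23 = 10111)
  bit 0 = 1: r = r^2 * 4 mod 29 = 1^2 * 4 = 1*4 = 4
  bit 1 = 0: r = r^2 mod 29 = 4^2 = 16
  bit 2 = 1: r = r^2 * 4 mod 29 = 16^2 * 4 = 24*4 = 9
  bit 3 = 1: r = r^2 * 4 mod 29 = 9^2 * 4 = 23*4 = 5
  bit 4 = 1: r = r^2 * 4 mod 29 = 5^2 * 4 = 25*4 = 13
  -> s = B^a = 13

Answer: 2 4 13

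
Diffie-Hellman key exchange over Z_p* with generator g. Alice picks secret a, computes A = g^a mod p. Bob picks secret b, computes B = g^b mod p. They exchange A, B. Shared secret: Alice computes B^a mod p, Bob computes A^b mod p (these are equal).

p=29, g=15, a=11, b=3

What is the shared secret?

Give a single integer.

Answer: 10

Derivation:
A = 15^11 mod 29  (bits of 11 = 1011)
  bit 0 = 1: r = r^2 * 15 mod 29 = 1^2 * 15 = 1*15 = 15
  bit 1 = 0: r = r^2 mod 29 = 15^2 = 22
  bit 2 = 1: r = r^2 * 15 mod 29 = 22^2 * 15 = 20*15 = 10
  bit 3 = 1: r = r^2 * 15 mod 29 = 10^2 * 15 = 13*15 = 21
  -> A = 21
B = 15^3 mod 29  (bits of 3 = 11)
  bit 0 = 1: r = r^2 * 15 mod 29 = 1^2 * 15 = 1*15 = 15
  bit 1 = 1: r = r^2 * 15 mod 29 = 15^2 * 15 = 22*15 = 11
  -> B = 11
s = B^a = 11^11 mod 29  (bits of 11 = 1011)
  bit 0 = 1: r = r^2 * 11 mod 29 = 1^2 * 11 = 1*11 = 11
  bit 1 = 0: r = r^2 mod 29 = 11^2 = 5
  bit 2 = 1: r = r^2 * 11 mod 29 = 5^2 * 11 = 25*11 = 14
  bit 3 = 1: r = r^2 * 11 mod 29 = 14^2 * 11 = 22*11 = 10
  -> s = B^a = 10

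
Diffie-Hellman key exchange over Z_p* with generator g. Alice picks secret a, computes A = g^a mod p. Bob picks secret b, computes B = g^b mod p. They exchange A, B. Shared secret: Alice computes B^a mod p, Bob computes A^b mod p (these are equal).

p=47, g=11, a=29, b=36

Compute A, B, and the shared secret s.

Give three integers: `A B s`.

Answer: 10 28 9

Derivation:
A = 11^29 mod 47  (bits of 29 = 11101)
  bit 0 = 1: r = r^2 * 11 mod 47 = 1^2 * 11 = 1*11 = 11
  bit 1 = 1: r = r^2 * 11 mod 47 = 11^2 * 11 = 27*11 = 15
  bit 2 = 1: r = r^2 * 11 mod 47 = 15^2 * 11 = 37*11 = 31
  bit 3 = 0: r = r^2 mod 47 = 31^2 = 21
  bit 4 = 1: r = r^2 * 11 mod 47 = 21^2 * 11 = 18*11 = 10
  -> A = 10
B = 11^36 mod 47  (bits of 36 = 100100)
  bit 0 = 1: r = r^2 * 11 mod 47 = 1^2 * 11 = 1*11 = 11
  bit 1 = 0: r = r^2 mod 47 = 11^2 = 27
  bit 2 = 0: r = r^2 mod 47 = 27^2 = 24
  bit 3 = 1: r = r^2 * 11 mod 47 = 24^2 * 11 = 12*11 = 38
  bit 4 = 0: r = r^2 mod 47 = 38^2 = 34
  bit 5 = 0: r = r^2 mod 47 = 34^2 = 28
  -> B = 28
s = B^a = 28^29 mod 47  (bits of 29 = 11101)
  bit 0 = 1: r = r^2 * 28 mod 47 = 1^2 * 28 = 1*28 = 28
  bit 1 = 1: r = r^2 * 28 mod 47 = 28^2 * 28 = 32*28 = 3
  bit 2 = 1: r = r^2 * 28 mod 47 = 3^2 * 28 = 9*28 = 17
  bit 3 = 0: r = r^2 mod 47 = 17^2 = 7
  bit 4 = 1: r = r^2 * 28 mod 47 = 7^2 * 28 = 2*28 = 9
  -> s = B^a = 9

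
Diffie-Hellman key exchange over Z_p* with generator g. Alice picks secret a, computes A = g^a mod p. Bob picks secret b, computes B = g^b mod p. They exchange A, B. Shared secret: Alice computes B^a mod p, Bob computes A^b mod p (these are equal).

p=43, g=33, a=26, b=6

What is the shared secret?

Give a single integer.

A = 33^26 mod 43  (bits of 26 = 11010)
  bit 0 = 1: r = r^2 * 33 mod 43 = 1^2 * 33 = 1*33 = 33
  bit 1 = 1: r = r^2 * 33 mod 43 = 33^2 * 33 = 14*33 = 32
  bit 2 = 0: r = r^2 mod 43 = 32^2 = 35
  bit 3 = 1: r = r^2 * 33 mod 43 = 35^2 * 33 = 21*33 = 5
  bit 4 = 0: r = r^2 mod 43 = 5^2 = 25
  -> A = 25
B = 33^6 mod 43  (bits of 6 = 110)
  bit 0 = 1: r = r^2 * 33 mod 43 = 1^2 * 33 = 1*33 = 33
  bit 1 = 1: r = r^2 * 33 mod 43 = 33^2 * 33 = 14*33 = 32
  bit 2 = 0: r = r^2 mod 43 = 32^2 = 35
  -> B = 35
s = B^a = 35^26 mod 43  (bits of 26 = 11010)
  bit 0 = 1: r = r^2 * 35 mod 43 = 1^2 * 35 = 1*35 = 35
  bit 1 = 1: r = r^2 * 35 mod 43 = 35^2 * 35 = 21*35 = 4
  bit 2 = 0: r = r^2 mod 43 = 4^2 = 16
  bit 3 = 1: r = r^2 * 35 mod 43 = 16^2 * 35 = 41*35 = 16
  bit 4 = 0: r = r^2 mod 43 = 16^2 = 41
  -> s = B^a = 41

Answer: 41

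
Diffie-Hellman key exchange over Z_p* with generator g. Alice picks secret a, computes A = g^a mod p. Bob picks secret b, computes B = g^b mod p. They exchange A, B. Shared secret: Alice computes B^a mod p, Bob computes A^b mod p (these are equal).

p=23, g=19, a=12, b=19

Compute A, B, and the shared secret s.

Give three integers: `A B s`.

A = 19^12 mod 23  (bits of 12 = 1100)
  bit 0 = 1: r = r^2 * 19 mod 23 = 1^2 * 19 = 1*19 = 19
  bit 1 = 1: r = r^2 * 19 mod 23 = 19^2 * 19 = 16*19 = 5
  bit 2 = 0: r = r^2 mod 23 = 5^2 = 2
  bit 3 = 0: r = r^2 mod 23 = 2^2 = 4
  -> A = 4
B = 19^19 mod 23  (bits of 19 = 10011)
  bit 0 = 1: r = r^2 * 19 mod 23 = 1^2 * 19 = 1*19 = 19
  bit 1 = 0: r = r^2 mod 23 = 19^2 = 16
  bit 2 = 0: r = r^2 mod 23 = 16^2 = 3
  bit 3 = 1: r = r^2 * 19 mod 23 = 3^2 * 19 = 9*19 = 10
  bit 4 = 1: r = r^2 * 19 mod 23 = 10^2 * 19 = 8*19 = 14
  -> B = 14
s = B^a = 14^12 mod 23  (bits of 12 = 1100)
  bit 0 = 1: r = r^2 * 14 mod 23 = 1^2 * 14 = 1*14 = 14
  bit 1 = 1: r = r^2 * 14 mod 23 = 14^2 * 14 = 12*14 = 7
  bit 2 = 0: r = r^2 mod 23 = 7^2 = 3
  bit 3 = 0: r = r^2 mod 23 = 3^2 = 9
  -> s = B^a = 9

Answer: 4 14 9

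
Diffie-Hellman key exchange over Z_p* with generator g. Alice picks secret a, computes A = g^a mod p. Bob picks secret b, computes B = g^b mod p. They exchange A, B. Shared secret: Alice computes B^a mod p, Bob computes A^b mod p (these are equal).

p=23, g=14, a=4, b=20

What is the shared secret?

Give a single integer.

Answer: 16

Derivation:
A = 14^4 mod 23  (bits of 4 = 100)
  bit 0 = 1: r = r^2 * 14 mod 23 = 1^2 * 14 = 1*14 = 14
  bit 1 = 0: r = r^2 mod 23 = 14^2 = 12
  bit 2 = 0: r = r^2 mod 23 = 12^2 = 6
  -> A = 6
B = 14^20 mod 23  (bits of 20 = 10100)
  bit 0 = 1: r = r^2 * 14 mod 23 = 1^2 * 14 = 1*14 = 14
  bit 1 = 0: r = r^2 mod 23 = 14^2 = 12
  bit 2 = 1: r = r^2 * 14 mod 23 = 12^2 * 14 = 6*14 = 15
  bit 3 = 0: r = r^2 mod 23 = 15^2 = 18
  bit 4 = 0: r = r^2 mod 23 = 18^2 = 2
  -> B = 2
s = B^a = 2^4 mod 23  (bits of 4 = 100)
  bit 0 = 1: r = r^2 * 2 mod 23 = 1^2 * 2 = 1*2 = 2
  bit 1 = 0: r = r^2 mod 23 = 2^2 = 4
  bit 2 = 0: r = r^2 mod 23 = 4^2 = 16
  -> s = B^a = 16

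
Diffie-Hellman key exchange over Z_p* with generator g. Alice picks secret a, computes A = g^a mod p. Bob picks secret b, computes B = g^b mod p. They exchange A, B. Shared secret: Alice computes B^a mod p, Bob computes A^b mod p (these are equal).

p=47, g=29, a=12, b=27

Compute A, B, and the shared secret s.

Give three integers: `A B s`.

A = 29^12 mod 47  (bits of 12 = 1100)
  bit 0 = 1: r = r^2 * 29 mod 47 = 1^2 * 29 = 1*29 = 29
  bit 1 = 1: r = r^2 * 29 mod 47 = 29^2 * 29 = 42*29 = 43
  bit 2 = 0: r = r^2 mod 47 = 43^2 = 16
  bit 3 = 0: r = r^2 mod 47 = 16^2 = 21
  -> A = 21
B = 29^27 mod 47  (bits of 27 = 11011)
  bit 0 = 1: r = r^2 * 29 mod 47 = 1^2 * 29 = 1*29 = 29
  bit 1 = 1: r = r^2 * 29 mod 47 = 29^2 * 29 = 42*29 = 43
  bit 2 = 0: r = r^2 mod 47 = 43^2 = 16
  bit 3 = 1: r = r^2 * 29 mod 47 = 16^2 * 29 = 21*29 = 45
  bit 4 = 1: r = r^2 * 29 mod 47 = 45^2 * 29 = 4*29 = 22
  -> B = 22
s = B^a = 22^12 mod 47  (bits of 12 = 1100)
  bit 0 = 1: r = r^2 * 22 mod 47 = 1^2 * 22 = 1*22 = 22
  bit 1 = 1: r = r^2 * 22 mod 47 = 22^2 * 22 = 14*22 = 26
  bit 2 = 0: r = r^2 mod 47 = 26^2 = 18
  bit 3 = 0: r = r^2 mod 47 = 18^2 = 42
  -> s = B^a = 42

Answer: 21 22 42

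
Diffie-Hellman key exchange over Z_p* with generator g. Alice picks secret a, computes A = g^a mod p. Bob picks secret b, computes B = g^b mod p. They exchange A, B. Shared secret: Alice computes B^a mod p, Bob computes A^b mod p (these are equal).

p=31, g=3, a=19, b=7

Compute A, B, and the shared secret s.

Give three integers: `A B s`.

Answer: 12 17 24

Derivation:
A = 3^19 mod 31  (bits of 19 = 10011)
  bit 0 = 1: r = r^2 * 3 mod 31 = 1^2 * 3 = 1*3 = 3
  bit 1 = 0: r = r^2 mod 31 = 3^2 = 9
  bit 2 = 0: r = r^2 mod 31 = 9^2 = 19
  bit 3 = 1: r = r^2 * 3 mod 31 = 19^2 * 3 = 20*3 = 29
  bit 4 = 1: r = r^2 * 3 mod 31 = 29^2 * 3 = 4*3 = 12
  -> A = 12
B = 3^7 mod 31  (bits of 7 = 111)
  bit 0 = 1: r = r^2 * 3 mod 31 = 1^2 * 3 = 1*3 = 3
  bit 1 = 1: r = r^2 * 3 mod 31 = 3^2 * 3 = 9*3 = 27
  bit 2 = 1: r = r^2 * 3 mod 31 = 27^2 * 3 = 16*3 = 17
  -> B = 17
s = B^a = 17^19 mod 31  (bits of 19 = 10011)
  bit 0 = 1: r = r^2 * 17 mod 31 = 1^2 * 17 = 1*17 = 17
  bit 1 = 0: r = r^2 mod 31 = 17^2 = 10
  bit 2 = 0: r = r^2 mod 31 = 10^2 = 7
  bit 3 = 1: r = r^2 * 17 mod 31 = 7^2 * 17 = 18*17 = 27
  bit 4 = 1: r = r^2 * 17 mod 31 = 27^2 * 17 = 16*17 = 24
  -> s = B^a = 24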